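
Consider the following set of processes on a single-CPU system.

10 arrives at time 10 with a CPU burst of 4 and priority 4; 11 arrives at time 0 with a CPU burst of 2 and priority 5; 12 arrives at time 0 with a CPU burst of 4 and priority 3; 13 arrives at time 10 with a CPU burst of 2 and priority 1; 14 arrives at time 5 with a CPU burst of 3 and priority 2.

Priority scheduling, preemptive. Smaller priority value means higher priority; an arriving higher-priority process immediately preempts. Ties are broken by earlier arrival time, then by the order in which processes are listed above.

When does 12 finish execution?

4

Timeline: | 12 0-4 | 11 4-5 | 14 5-8 | 11 8-9 | idle 9-10 | 13 10-12 | 10 12-16 |
Completion: 10=16  11=9  12=4  13=12  14=8
Turnaround (C−A): 10=6  11=9  12=4  13=2  14=3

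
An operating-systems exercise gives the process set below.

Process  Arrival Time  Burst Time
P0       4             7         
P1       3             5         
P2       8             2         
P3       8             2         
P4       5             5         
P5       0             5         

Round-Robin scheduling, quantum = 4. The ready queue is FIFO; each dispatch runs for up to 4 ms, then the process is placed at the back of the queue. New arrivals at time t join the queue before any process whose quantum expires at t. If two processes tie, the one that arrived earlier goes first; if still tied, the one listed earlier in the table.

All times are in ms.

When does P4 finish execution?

Schedule: | P5 0-4 | P1 4-8 | P0 8-12 | P5 12-13 | P4 13-17 | P2 17-19 | P3 19-21 | P1 21-22 | P0 22-25 | P4 25-26 |
Completion: P0=25  P1=22  P2=19  P3=21  P4=26  P5=13
Turnaround (C−A): P0=21  P1=19  P2=11  P3=13  P4=21  P5=13

26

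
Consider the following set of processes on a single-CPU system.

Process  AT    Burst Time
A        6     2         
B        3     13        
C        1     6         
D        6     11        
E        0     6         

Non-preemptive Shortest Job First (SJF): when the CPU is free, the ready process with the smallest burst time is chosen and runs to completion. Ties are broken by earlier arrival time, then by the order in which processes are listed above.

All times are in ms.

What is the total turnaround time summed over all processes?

Timeline: | E 0-6 | A 6-8 | C 8-14 | D 14-25 | B 25-38 |
Completion: A=8  B=38  C=14  D=25  E=6
Turnaround = completion − arrival: A=2, B=35, C=13, D=19, E=6
Total turnaround = 2 + 35 + 13 + 19 + 6 = 75

75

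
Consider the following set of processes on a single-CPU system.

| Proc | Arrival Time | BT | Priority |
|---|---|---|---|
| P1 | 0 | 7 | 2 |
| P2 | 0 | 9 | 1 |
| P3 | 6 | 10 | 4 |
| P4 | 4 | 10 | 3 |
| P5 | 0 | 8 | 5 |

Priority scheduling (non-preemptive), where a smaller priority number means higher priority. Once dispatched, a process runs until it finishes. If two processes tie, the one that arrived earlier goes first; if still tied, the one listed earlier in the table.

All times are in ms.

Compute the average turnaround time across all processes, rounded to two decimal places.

Timeline: | P2 0-9 | P1 9-16 | P4 16-26 | P3 26-36 | P5 36-44 |
Completion: P1=16  P2=9  P3=36  P4=26  P5=44
Turnaround (C−A): P1=16  P2=9  P3=30  P4=22  P5=44
Turnaround times: P1=16, P2=9, P3=30, P4=22, P5=44
Average turnaround = (16+9+30+22+44) / 5 = 121/5 = 24.20

24.20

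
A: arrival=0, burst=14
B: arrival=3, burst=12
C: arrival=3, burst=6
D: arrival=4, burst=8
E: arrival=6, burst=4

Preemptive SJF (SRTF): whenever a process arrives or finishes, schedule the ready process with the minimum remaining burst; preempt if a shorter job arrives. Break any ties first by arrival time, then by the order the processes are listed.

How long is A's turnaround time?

Gantt: | A 0-3 | C 3-9 | E 9-13 | D 13-21 | A 21-32 | B 32-44 |
Completion: A=32  B=44  C=9  D=21  E=13
Turnaround (C−A): A=32  B=41  C=6  D=17  E=7
Turnaround(A) = completion − arrival = 32 − 0 = 32

32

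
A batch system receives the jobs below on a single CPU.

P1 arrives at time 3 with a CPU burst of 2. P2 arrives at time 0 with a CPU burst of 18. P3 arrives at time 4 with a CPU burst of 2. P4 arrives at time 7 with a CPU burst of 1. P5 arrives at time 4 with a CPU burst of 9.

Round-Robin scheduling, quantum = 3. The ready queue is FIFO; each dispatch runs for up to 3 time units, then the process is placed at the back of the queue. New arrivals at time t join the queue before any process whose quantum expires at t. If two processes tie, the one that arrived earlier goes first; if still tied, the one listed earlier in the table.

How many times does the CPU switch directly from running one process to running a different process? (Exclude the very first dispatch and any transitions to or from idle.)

Timeline: | P2 0-3 | P1 3-5 | P2 5-8 | P3 8-10 | P5 10-13 | P4 13-14 | P2 14-17 | P5 17-20 | P2 20-23 | P5 23-26 | P2 26-32 |
Completion: P1=5  P2=32  P3=10  P4=14  P5=26

10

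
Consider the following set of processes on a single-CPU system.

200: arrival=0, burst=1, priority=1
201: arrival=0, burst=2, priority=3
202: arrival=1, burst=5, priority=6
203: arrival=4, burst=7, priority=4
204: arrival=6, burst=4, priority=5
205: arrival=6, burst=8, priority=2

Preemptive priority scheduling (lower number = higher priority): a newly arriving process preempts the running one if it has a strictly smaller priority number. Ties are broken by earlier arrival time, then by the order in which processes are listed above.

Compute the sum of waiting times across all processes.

Timeline: | 200 0-1 | 201 1-3 | 202 3-4 | 203 4-6 | 205 6-14 | 203 14-19 | 204 19-23 | 202 23-27 |
Completion: 200=1  201=3  202=27  203=19  204=23  205=14
Turnaround (C−A): 200=1  201=3  202=26  203=15  204=17  205=8
Waiting = turnaround − burst: 200=0, 201=1, 202=21, 203=8, 204=13, 205=0
Total waiting = 0 + 1 + 21 + 8 + 13 + 0 = 43

43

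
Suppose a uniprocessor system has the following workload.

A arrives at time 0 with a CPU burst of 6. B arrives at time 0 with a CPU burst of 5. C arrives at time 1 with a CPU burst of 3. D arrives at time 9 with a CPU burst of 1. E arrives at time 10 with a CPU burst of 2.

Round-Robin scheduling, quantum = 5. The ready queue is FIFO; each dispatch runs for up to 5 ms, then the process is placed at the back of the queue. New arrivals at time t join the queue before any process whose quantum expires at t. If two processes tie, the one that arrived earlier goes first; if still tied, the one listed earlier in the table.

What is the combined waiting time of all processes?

Gantt: | A 0-5 | B 5-10 | C 10-13 | A 13-14 | D 14-15 | E 15-17 |
Completion: A=14  B=10  C=13  D=15  E=17
Turnaround (C−A): A=14  B=10  C=12  D=6  E=7
Waiting = turnaround − burst: A=8, B=5, C=9, D=5, E=5
Total waiting = 8 + 5 + 9 + 5 + 5 = 32

32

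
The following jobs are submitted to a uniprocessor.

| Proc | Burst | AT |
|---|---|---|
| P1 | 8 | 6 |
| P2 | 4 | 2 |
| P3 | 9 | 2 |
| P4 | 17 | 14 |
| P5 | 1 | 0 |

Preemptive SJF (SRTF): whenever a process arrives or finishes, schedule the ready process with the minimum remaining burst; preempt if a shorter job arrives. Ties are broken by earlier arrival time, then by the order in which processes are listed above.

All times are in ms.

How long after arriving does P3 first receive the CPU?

Timeline: | P5 0-1 | idle 1-2 | P2 2-6 | P1 6-14 | P3 14-23 | P4 23-40 |
Completion: P1=14  P2=6  P3=23  P4=40  P5=1
Turnaround (C−A): P1=8  P2=4  P3=21  P4=26  P5=1
Response(P3) = first start − arrival = 14 − 2 = 12

12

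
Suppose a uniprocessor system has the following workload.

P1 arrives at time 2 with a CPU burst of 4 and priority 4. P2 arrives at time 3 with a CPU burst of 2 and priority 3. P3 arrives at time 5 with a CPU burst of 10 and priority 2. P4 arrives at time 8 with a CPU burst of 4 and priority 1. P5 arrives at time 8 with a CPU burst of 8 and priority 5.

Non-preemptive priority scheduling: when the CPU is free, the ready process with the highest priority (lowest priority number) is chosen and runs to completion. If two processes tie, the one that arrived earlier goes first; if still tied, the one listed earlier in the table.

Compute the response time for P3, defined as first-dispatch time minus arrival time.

1

Schedule: | idle 0-2 | P1 2-6 | P3 6-16 | P4 16-20 | P2 20-22 | P5 22-30 |
Completion: P1=6  P2=22  P3=16  P4=20  P5=30
Turnaround (C−A): P1=4  P2=19  P3=11  P4=12  P5=22
Response(P3) = first start − arrival = 6 − 5 = 1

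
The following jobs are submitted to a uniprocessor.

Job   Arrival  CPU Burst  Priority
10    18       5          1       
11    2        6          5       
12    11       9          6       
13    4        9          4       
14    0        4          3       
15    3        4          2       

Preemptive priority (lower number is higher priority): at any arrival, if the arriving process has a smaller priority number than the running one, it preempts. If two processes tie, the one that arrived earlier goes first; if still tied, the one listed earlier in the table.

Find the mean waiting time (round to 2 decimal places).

7.50

Schedule: | 14 0-3 | 15 3-7 | 14 7-8 | 13 8-17 | 11 17-18 | 10 18-23 | 11 23-28 | 12 28-37 |
Completion: 10=23  11=28  12=37  13=17  14=8  15=7
Turnaround (C−A): 10=5  11=26  12=26  13=13  14=8  15=4
Waiting times: 10=0, 11=20, 12=17, 13=4, 14=4, 15=0
Average waiting = (0+20+17+4+4+0) / 6 = 45/6 = 7.50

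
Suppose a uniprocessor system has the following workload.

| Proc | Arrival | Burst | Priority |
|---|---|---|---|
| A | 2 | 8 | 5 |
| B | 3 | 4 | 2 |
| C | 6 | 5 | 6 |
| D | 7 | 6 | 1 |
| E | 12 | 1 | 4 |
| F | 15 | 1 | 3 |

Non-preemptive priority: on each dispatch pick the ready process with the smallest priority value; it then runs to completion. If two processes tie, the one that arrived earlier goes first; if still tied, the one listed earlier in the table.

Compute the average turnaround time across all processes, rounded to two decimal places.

Timeline: | idle 0-2 | A 2-10 | D 10-16 | B 16-20 | F 20-21 | E 21-22 | C 22-27 |
Completion: A=10  B=20  C=27  D=16  E=22  F=21
Turnaround (C−A): A=8  B=17  C=21  D=9  E=10  F=6
Turnaround times: A=8, B=17, C=21, D=9, E=10, F=6
Average turnaround = (8+17+21+9+10+6) / 6 = 71/6 = 11.83

11.83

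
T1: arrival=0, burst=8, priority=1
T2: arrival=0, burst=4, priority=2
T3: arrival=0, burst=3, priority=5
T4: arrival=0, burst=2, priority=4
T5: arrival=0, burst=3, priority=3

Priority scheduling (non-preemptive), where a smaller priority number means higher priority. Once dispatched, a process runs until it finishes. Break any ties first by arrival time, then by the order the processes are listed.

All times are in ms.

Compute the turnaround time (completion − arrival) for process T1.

8

Gantt: | T1 0-8 | T2 8-12 | T5 12-15 | T4 15-17 | T3 17-20 |
Completion: T1=8  T2=12  T3=20  T4=17  T5=15
Turnaround(T1) = completion − arrival = 8 − 0 = 8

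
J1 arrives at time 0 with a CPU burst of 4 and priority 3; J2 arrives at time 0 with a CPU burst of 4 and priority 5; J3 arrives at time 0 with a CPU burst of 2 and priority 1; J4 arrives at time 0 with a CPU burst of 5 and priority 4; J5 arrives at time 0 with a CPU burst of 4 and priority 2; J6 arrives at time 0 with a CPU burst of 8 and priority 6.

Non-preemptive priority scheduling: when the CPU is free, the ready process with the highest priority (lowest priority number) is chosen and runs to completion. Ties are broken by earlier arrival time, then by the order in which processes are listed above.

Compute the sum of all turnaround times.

Timeline: | J3 0-2 | J5 2-6 | J1 6-10 | J4 10-15 | J2 15-19 | J6 19-27 |
Completion: J1=10  J2=19  J3=2  J4=15  J5=6  J6=27
Turnaround = completion − arrival: J1=10, J2=19, J3=2, J4=15, J5=6, J6=27
Total turnaround = 10 + 19 + 2 + 15 + 6 + 27 = 79

79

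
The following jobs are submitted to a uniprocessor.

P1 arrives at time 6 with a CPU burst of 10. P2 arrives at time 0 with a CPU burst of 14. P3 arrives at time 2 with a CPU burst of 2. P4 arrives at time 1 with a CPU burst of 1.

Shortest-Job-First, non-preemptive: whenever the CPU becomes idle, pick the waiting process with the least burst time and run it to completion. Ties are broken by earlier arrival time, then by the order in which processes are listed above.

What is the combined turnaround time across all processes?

64

Timeline: | P2 0-14 | P4 14-15 | P3 15-17 | P1 17-27 |
Completion: P1=27  P2=14  P3=17  P4=15
Turnaround = completion − arrival: P1=21, P2=14, P3=15, P4=14
Total turnaround = 21 + 14 + 15 + 14 = 64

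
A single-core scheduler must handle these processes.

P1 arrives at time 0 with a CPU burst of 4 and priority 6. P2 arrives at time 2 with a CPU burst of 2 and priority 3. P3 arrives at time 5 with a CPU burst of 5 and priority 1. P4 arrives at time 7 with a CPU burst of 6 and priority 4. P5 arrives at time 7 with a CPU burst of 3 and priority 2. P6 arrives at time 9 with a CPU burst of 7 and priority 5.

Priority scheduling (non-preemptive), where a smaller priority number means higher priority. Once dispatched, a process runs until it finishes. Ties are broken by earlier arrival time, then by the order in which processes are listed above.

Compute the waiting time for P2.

Timeline: | P1 0-4 | P2 4-6 | P3 6-11 | P5 11-14 | P4 14-20 | P6 20-27 |
Completion: P1=4  P2=6  P3=11  P4=20  P5=14  P6=27
Waiting(P2) = turnaround − burst = 4 − 2 = 2

2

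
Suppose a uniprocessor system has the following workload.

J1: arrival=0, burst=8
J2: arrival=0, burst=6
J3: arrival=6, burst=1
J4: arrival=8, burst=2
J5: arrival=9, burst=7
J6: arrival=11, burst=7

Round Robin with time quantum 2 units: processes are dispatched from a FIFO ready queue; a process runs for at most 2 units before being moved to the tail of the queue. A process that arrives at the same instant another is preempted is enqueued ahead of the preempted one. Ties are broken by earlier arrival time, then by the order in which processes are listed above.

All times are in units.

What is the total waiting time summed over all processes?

Timeline: | J1 0-2 | J2 2-4 | J1 4-6 | J2 6-8 | J3 8-9 | J1 9-11 | J4 11-13 | J2 13-15 | J5 15-17 | J6 17-19 | J1 19-21 | J5 21-23 | J6 23-25 | J5 25-27 | J6 27-29 | J5 29-30 | J6 30-31 |
Completion: J1=21  J2=15  J3=9  J4=13  J5=30  J6=31
Turnaround (C−A): J1=21  J2=15  J3=3  J4=5  J5=21  J6=20
Waiting = turnaround − burst: J1=13, J2=9, J3=2, J4=3, J5=14, J6=13
Total waiting = 13 + 9 + 2 + 3 + 14 + 13 = 54

54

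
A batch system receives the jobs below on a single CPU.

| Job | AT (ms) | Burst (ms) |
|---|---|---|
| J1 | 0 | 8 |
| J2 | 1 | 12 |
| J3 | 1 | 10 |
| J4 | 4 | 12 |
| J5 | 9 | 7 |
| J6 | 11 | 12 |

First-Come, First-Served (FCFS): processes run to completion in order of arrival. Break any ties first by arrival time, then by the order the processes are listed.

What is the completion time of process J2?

Gantt: | J1 0-8 | J2 8-20 | J3 20-30 | J4 30-42 | J5 42-49 | J6 49-61 |
Completion: J1=8  J2=20  J3=30  J4=42  J5=49  J6=61

20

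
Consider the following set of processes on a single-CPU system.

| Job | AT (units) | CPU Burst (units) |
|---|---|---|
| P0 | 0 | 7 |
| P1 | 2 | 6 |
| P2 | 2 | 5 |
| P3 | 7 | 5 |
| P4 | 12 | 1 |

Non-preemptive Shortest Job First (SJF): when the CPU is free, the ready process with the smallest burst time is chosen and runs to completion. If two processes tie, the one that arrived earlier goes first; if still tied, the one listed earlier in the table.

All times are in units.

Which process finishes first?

Timeline: | P0 0-7 | P2 7-12 | P4 12-13 | P3 13-18 | P1 18-24 |
Completion: P0=7  P1=24  P2=12  P3=18  P4=13
Turnaround (C−A): P0=7  P1=22  P2=10  P3=11  P4=1
Finish order: P0 → P2 → P4 → P3 → P1

P0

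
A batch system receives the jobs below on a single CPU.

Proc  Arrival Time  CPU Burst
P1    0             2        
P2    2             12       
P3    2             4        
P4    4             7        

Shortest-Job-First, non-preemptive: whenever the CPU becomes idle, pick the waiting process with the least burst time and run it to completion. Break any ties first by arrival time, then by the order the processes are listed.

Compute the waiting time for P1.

Timeline: | P1 0-2 | P3 2-6 | P4 6-13 | P2 13-25 |
Completion: P1=2  P2=25  P3=6  P4=13
Waiting(P1) = turnaround − burst = 2 − 2 = 0

0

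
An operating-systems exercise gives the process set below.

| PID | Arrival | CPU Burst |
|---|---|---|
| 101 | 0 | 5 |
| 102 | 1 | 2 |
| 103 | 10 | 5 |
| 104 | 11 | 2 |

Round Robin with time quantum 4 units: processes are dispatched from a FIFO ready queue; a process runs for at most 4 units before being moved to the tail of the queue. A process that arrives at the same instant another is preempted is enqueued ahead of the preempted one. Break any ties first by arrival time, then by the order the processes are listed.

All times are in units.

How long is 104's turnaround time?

5

Schedule: | 101 0-4 | 102 4-6 | 101 6-7 | idle 7-10 | 103 10-14 | 104 14-16 | 103 16-17 |
Completion: 101=7  102=6  103=17  104=16
Turnaround(104) = completion − arrival = 16 − 11 = 5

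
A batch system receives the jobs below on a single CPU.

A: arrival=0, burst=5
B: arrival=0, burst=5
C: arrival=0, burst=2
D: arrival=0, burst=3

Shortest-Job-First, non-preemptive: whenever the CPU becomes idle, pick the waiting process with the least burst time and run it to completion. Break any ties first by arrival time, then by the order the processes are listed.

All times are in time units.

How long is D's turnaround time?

Gantt: | C 0-2 | D 2-5 | A 5-10 | B 10-15 |
Completion: A=10  B=15  C=2  D=5
Turnaround(D) = completion − arrival = 5 − 0 = 5

5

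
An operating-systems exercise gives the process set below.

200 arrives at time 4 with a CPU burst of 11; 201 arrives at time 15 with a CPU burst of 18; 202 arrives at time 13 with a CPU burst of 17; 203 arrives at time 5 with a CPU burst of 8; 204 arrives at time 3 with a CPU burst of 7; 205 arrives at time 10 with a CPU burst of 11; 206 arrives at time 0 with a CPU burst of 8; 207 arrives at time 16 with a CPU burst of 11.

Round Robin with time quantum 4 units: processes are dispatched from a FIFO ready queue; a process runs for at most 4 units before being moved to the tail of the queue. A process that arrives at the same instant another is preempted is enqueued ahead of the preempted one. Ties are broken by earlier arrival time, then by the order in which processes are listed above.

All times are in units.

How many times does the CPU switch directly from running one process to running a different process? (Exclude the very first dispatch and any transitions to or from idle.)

24

Gantt: | 206 0-4 | 204 4-8 | 200 8-12 | 206 12-16 | 203 16-20 | 204 20-23 | 205 23-27 | 200 27-31 | 202 31-35 | 201 35-39 | 207 39-43 | 203 43-47 | 205 47-51 | 200 51-54 | 202 54-58 | 201 58-62 | 207 62-66 | 205 66-69 | 202 69-73 | 201 73-77 | 207 77-80 | 202 80-84 | 201 84-88 | 202 88-89 | 201 89-91 |
Completion: 200=54  201=91  202=89  203=47  204=23  205=69  206=16  207=80
Turnaround (C−A): 200=50  201=76  202=76  203=42  204=20  205=59  206=16  207=64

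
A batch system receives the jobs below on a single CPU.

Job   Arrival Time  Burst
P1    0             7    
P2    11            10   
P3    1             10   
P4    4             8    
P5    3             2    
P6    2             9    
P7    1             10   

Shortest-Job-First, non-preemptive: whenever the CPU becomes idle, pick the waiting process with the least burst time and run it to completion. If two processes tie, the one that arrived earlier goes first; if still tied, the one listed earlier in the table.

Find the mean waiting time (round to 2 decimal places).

17.00

Gantt: | P1 0-7 | P5 7-9 | P4 9-17 | P6 17-26 | P3 26-36 | P7 36-46 | P2 46-56 |
Completion: P1=7  P2=56  P3=36  P4=17  P5=9  P6=26  P7=46
Turnaround (C−A): P1=7  P2=45  P3=35  P4=13  P5=6  P6=24  P7=45
Waiting times: P1=0, P2=35, P3=25, P4=5, P5=4, P6=15, P7=35
Average waiting = (0+35+25+5+4+15+35) / 7 = 119/7 = 17.00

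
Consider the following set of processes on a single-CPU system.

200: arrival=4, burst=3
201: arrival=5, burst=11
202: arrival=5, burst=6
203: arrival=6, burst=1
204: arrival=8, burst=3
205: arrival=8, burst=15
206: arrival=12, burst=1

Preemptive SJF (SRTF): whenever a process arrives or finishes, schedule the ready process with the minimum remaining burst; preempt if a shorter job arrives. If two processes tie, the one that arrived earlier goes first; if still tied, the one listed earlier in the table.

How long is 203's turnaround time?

Schedule: | idle 0-4 | 200 4-7 | 203 7-8 | 204 8-11 | 202 11-12 | 206 12-13 | 202 13-18 | 201 18-29 | 205 29-44 |
Completion: 200=7  201=29  202=18  203=8  204=11  205=44  206=13
Turnaround(203) = completion − arrival = 8 − 6 = 2

2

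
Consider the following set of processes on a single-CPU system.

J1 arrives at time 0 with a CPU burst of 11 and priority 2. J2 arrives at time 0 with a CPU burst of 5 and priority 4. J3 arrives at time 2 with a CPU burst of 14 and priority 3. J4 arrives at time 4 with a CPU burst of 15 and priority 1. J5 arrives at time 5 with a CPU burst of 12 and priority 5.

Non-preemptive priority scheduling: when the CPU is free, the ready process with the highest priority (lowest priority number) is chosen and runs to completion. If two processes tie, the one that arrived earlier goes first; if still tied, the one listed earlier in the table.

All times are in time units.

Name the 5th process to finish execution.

J5

Timeline: | J1 0-11 | J4 11-26 | J3 26-40 | J2 40-45 | J5 45-57 |
Completion: J1=11  J2=45  J3=40  J4=26  J5=57
Turnaround (C−A): J1=11  J2=45  J3=38  J4=22  J5=52
Finish order: J1 → J4 → J3 → J2 → J5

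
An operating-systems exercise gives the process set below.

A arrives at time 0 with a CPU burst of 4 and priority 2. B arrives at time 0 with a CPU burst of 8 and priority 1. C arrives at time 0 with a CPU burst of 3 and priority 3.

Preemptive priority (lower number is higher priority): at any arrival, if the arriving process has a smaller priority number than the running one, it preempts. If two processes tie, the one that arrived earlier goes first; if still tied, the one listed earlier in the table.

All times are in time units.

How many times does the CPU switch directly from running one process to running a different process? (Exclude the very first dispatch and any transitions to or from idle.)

2

Schedule: | B 0-8 | A 8-12 | C 12-15 |
Completion: A=12  B=8  C=15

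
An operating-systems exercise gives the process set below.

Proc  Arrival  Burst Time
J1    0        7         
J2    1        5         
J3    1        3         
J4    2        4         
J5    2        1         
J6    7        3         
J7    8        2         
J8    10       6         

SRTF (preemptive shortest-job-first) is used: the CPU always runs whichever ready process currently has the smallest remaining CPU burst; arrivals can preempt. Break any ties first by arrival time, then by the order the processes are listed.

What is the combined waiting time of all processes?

55

Schedule: | J1 0-1 | J3 1-2 | J5 2-3 | J3 3-5 | J4 5-9 | J7 9-11 | J6 11-14 | J2 14-19 | J1 19-25 | J8 25-31 |
Completion: J1=25  J2=19  J3=5  J4=9  J5=3  J6=14  J7=11  J8=31
Turnaround (C−A): J1=25  J2=18  J3=4  J4=7  J5=1  J6=7  J7=3  J8=21
Waiting = turnaround − burst: J1=18, J2=13, J3=1, J4=3, J5=0, J6=4, J7=1, J8=15
Total waiting = 18 + 13 + 1 + 3 + 0 + 4 + 1 + 15 = 55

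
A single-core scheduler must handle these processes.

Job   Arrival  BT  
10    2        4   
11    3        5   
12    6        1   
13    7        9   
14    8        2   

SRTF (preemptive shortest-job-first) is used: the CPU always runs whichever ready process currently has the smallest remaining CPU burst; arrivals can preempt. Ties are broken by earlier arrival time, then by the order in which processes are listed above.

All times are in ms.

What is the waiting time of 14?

Schedule: | idle 0-2 | 10 2-6 | 12 6-7 | 11 7-8 | 14 8-10 | 11 10-14 | 13 14-23 |
Completion: 10=6  11=14  12=7  13=23  14=10
Turnaround (C−A): 10=4  11=11  12=1  13=16  14=2
Waiting(14) = turnaround − burst = 2 − 2 = 0

0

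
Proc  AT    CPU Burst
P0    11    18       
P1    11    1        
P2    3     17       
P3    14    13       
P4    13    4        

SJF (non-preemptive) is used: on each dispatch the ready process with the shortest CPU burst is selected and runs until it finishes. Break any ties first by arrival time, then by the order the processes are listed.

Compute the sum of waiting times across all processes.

55

Schedule: | idle 0-3 | P2 3-20 | P1 20-21 | P4 21-25 | P3 25-38 | P0 38-56 |
Completion: P0=56  P1=21  P2=20  P3=38  P4=25
Waiting = turnaround − burst: P0=27, P1=9, P2=0, P3=11, P4=8
Total waiting = 27 + 9 + 0 + 11 + 8 = 55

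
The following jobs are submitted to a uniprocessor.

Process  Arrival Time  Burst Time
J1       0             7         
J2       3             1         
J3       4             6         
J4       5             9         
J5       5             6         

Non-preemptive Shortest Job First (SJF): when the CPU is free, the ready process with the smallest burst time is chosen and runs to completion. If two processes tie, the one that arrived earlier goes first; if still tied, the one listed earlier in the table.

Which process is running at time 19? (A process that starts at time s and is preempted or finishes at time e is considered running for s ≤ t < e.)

Gantt: | J1 0-7 | J2 7-8 | J3 8-14 | J5 14-20 | J4 20-29 |
Completion: J1=7  J2=8  J3=14  J4=29  J5=20
Turnaround (C−A): J1=7  J2=5  J3=10  J4=24  J5=15

J5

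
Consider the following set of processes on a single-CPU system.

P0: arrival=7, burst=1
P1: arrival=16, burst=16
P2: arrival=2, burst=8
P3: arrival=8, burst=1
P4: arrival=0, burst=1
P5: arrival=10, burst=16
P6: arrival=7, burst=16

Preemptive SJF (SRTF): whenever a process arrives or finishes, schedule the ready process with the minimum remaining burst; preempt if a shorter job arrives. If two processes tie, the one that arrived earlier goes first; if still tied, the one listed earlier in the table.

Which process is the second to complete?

Gantt: | P4 0-1 | idle 1-2 | P2 2-7 | P0 7-8 | P3 8-9 | P2 9-12 | P6 12-28 | P5 28-44 | P1 44-60 |
Completion: P0=8  P1=60  P2=12  P3=9  P4=1  P5=44  P6=28
Finish order: P4 → P0 → P3 → P2 → P6 → P5 → P1

P0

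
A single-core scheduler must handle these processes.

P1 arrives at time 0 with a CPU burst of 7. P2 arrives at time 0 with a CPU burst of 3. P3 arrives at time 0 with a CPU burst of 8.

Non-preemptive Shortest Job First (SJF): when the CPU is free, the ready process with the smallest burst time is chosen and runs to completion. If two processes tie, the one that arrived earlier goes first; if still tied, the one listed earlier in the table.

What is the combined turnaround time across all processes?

Gantt: | P2 0-3 | P1 3-10 | P3 10-18 |
Completion: P1=10  P2=3  P3=18
Turnaround (C−A): P1=10  P2=3  P3=18
Turnaround = completion − arrival: P1=10, P2=3, P3=18
Total turnaround = 10 + 3 + 18 = 31

31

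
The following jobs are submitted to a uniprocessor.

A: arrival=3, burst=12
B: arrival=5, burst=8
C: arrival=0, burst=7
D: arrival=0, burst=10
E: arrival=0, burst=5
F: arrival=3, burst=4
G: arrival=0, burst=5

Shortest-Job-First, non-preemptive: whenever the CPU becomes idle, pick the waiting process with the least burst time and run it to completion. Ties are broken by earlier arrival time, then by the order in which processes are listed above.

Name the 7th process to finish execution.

A

Timeline: | E 0-5 | F 5-9 | G 9-14 | C 14-21 | B 21-29 | D 29-39 | A 39-51 |
Completion: A=51  B=29  C=21  D=39  E=5  F=9  G=14
Turnaround (C−A): A=48  B=24  C=21  D=39  E=5  F=6  G=14
Finish order: E → F → G → C → B → D → A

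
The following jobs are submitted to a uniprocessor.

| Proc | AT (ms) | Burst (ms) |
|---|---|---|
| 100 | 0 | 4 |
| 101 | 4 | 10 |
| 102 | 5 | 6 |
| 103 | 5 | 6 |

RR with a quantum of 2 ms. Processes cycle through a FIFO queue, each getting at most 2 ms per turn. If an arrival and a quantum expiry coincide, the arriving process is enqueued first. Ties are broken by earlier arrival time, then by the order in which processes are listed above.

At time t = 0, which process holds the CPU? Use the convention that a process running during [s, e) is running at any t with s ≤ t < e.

100

Gantt: | 100 0-4 | 101 4-6 | 102 6-8 | 103 8-10 | 101 10-12 | 102 12-14 | 103 14-16 | 101 16-18 | 102 18-20 | 103 20-22 | 101 22-26 |
Completion: 100=4  101=26  102=20  103=22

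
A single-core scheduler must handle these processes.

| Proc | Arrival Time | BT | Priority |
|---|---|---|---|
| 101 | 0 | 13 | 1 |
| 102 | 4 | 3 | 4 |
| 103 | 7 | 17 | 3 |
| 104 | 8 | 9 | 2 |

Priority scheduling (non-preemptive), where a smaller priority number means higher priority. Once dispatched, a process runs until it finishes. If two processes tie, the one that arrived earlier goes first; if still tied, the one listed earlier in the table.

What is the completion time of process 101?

Schedule: | 101 0-13 | 104 13-22 | 103 22-39 | 102 39-42 |
Completion: 101=13  102=42  103=39  104=22
Turnaround (C−A): 101=13  102=38  103=32  104=14

13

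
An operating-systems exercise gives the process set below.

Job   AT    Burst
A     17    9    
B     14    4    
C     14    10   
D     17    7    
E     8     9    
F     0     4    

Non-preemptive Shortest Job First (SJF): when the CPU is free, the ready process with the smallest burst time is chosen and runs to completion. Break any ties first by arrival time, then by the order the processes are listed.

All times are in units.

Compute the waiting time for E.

Schedule: | F 0-4 | idle 4-8 | E 8-17 | B 17-21 | D 21-28 | A 28-37 | C 37-47 |
Completion: A=37  B=21  C=47  D=28  E=17  F=4
Turnaround (C−A): A=20  B=7  C=33  D=11  E=9  F=4
Waiting(E) = turnaround − burst = 9 − 9 = 0

0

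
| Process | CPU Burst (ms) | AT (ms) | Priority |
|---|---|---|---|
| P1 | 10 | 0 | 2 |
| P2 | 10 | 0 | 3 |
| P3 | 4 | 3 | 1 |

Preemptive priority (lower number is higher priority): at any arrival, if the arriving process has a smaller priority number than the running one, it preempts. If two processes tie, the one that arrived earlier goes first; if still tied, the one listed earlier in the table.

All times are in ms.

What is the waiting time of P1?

4

Gantt: | P1 0-3 | P3 3-7 | P1 7-14 | P2 14-24 |
Completion: P1=14  P2=24  P3=7
Waiting(P1) = turnaround − burst = 14 − 10 = 4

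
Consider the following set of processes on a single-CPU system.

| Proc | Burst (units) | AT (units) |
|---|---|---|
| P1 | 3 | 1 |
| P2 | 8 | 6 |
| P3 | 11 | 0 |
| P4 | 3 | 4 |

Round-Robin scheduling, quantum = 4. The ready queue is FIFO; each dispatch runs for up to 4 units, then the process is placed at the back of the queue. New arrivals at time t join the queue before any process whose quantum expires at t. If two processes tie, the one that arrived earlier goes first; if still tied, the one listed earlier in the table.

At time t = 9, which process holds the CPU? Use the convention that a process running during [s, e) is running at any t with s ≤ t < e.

Schedule: | P3 0-4 | P1 4-7 | P4 7-10 | P3 10-14 | P2 14-18 | P3 18-21 | P2 21-25 |
Completion: P1=7  P2=25  P3=21  P4=10

P4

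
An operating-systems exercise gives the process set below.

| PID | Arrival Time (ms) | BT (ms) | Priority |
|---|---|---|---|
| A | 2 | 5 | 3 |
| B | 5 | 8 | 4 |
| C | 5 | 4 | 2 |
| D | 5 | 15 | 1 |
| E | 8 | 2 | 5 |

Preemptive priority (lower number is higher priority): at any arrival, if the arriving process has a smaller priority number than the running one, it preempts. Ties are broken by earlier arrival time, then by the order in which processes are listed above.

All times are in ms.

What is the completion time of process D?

20

Gantt: | idle 0-2 | A 2-5 | D 5-20 | C 20-24 | A 24-26 | B 26-34 | E 34-36 |
Completion: A=26  B=34  C=24  D=20  E=36
Turnaround (C−A): A=24  B=29  C=19  D=15  E=28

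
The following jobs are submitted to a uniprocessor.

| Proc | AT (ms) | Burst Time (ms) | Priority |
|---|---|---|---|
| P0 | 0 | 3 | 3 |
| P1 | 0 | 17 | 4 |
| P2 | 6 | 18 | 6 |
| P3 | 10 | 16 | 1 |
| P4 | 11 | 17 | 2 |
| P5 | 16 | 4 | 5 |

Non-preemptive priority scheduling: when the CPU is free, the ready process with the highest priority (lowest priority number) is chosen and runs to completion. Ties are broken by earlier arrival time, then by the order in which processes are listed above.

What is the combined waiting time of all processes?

Gantt: | P0 0-3 | P1 3-20 | P3 20-36 | P4 36-53 | P5 53-57 | P2 57-75 |
Completion: P0=3  P1=20  P2=75  P3=36  P4=53  P5=57
Waiting = turnaround − burst: P0=0, P1=3, P2=51, P3=10, P4=25, P5=37
Total waiting = 0 + 3 + 51 + 10 + 25 + 37 = 126

126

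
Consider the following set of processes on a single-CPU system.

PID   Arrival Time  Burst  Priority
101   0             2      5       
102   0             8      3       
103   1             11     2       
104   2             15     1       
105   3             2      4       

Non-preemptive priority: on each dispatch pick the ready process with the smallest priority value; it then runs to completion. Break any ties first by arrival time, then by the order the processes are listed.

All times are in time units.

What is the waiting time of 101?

Gantt: | 102 0-8 | 104 8-23 | 103 23-34 | 105 34-36 | 101 36-38 |
Completion: 101=38  102=8  103=34  104=23  105=36
Turnaround (C−A): 101=38  102=8  103=33  104=21  105=33
Waiting(101) = turnaround − burst = 38 − 2 = 36

36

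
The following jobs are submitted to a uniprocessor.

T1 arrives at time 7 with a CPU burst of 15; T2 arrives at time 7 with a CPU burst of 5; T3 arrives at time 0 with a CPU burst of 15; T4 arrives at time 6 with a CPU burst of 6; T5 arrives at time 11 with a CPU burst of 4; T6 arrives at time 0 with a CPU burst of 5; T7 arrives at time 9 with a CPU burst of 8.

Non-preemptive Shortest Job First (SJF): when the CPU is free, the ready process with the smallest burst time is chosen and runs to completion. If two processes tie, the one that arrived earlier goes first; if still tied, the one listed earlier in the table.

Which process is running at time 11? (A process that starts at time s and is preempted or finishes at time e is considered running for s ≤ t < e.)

T3

Timeline: | T6 0-5 | T3 5-20 | T5 20-24 | T2 24-29 | T4 29-35 | T7 35-43 | T1 43-58 |
Completion: T1=58  T2=29  T3=20  T4=35  T5=24  T6=5  T7=43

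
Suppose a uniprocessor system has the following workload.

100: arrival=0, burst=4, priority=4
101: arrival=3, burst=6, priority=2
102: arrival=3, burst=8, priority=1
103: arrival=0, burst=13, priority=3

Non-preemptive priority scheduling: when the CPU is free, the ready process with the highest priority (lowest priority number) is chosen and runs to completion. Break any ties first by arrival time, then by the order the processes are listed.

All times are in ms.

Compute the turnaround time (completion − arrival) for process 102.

18

Schedule: | 103 0-13 | 102 13-21 | 101 21-27 | 100 27-31 |
Completion: 100=31  101=27  102=21  103=13
Turnaround (C−A): 100=31  101=24  102=18  103=13
Turnaround(102) = completion − arrival = 21 − 3 = 18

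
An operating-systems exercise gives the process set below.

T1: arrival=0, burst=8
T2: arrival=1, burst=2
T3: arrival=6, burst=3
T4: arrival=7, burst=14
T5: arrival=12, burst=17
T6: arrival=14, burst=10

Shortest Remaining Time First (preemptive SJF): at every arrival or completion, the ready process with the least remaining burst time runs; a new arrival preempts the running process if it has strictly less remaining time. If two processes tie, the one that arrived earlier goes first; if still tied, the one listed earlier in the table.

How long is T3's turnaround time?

3

Timeline: | T1 0-1 | T2 1-3 | T1 3-6 | T3 6-9 | T1 9-13 | T4 13-14 | T6 14-24 | T4 24-37 | T5 37-54 |
Completion: T1=13  T2=3  T3=9  T4=37  T5=54  T6=24
Turnaround (C−A): T1=13  T2=2  T3=3  T4=30  T5=42  T6=10
Turnaround(T3) = completion − arrival = 9 − 6 = 3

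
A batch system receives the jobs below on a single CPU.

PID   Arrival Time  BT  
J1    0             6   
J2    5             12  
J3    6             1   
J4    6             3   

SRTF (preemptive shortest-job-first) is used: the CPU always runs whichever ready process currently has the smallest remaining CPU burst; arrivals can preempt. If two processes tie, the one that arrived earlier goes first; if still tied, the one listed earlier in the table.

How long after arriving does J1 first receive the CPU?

Gantt: | J1 0-6 | J3 6-7 | J4 7-10 | J2 10-22 |
Completion: J1=6  J2=22  J3=7  J4=10
Turnaround (C−A): J1=6  J2=17  J3=1  J4=4
Response(J1) = first start − arrival = 0 − 0 = 0

0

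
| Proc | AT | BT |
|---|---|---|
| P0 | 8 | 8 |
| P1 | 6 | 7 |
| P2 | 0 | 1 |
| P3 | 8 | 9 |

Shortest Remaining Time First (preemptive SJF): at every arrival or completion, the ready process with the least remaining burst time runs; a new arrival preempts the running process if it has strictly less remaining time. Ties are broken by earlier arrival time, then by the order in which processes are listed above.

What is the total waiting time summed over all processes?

Timeline: | P2 0-1 | idle 1-6 | P1 6-13 | P0 13-21 | P3 21-30 |
Completion: P0=21  P1=13  P2=1  P3=30
Turnaround (C−A): P0=13  P1=7  P2=1  P3=22
Waiting = turnaround − burst: P0=5, P1=0, P2=0, P3=13
Total waiting = 5 + 0 + 0 + 13 = 18

18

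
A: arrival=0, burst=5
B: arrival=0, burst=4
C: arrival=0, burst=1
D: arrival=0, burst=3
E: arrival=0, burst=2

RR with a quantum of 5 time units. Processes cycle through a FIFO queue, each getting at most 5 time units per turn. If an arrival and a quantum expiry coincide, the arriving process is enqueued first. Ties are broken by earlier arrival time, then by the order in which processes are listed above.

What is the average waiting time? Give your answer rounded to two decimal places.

7.40

Timeline: | A 0-5 | B 5-9 | C 9-10 | D 10-13 | E 13-15 |
Completion: A=5  B=9  C=10  D=13  E=15
Turnaround (C−A): A=5  B=9  C=10  D=13  E=15
Waiting times: A=0, B=5, C=9, D=10, E=13
Average waiting = (0+5+9+10+13) / 5 = 37/5 = 7.40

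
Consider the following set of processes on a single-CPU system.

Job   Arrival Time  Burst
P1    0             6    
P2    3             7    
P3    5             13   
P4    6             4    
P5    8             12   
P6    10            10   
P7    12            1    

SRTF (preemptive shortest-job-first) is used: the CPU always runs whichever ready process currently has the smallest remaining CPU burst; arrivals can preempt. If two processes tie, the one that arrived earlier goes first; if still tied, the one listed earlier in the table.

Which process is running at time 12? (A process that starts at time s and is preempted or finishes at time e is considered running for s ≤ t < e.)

P7

Gantt: | P1 0-6 | P4 6-10 | P2 10-12 | P7 12-13 | P2 13-18 | P6 18-28 | P5 28-40 | P3 40-53 |
Completion: P1=6  P2=18  P3=53  P4=10  P5=40  P6=28  P7=13
Turnaround (C−A): P1=6  P2=15  P3=48  P4=4  P5=32  P6=18  P7=1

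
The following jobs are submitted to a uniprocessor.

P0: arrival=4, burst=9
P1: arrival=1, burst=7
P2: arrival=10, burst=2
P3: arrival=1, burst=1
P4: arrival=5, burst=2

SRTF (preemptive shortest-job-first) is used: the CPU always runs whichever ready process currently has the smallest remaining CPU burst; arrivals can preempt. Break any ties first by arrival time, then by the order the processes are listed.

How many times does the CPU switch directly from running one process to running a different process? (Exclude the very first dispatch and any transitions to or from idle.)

Schedule: | idle 0-1 | P3 1-2 | P1 2-5 | P4 5-7 | P1 7-11 | P2 11-13 | P0 13-22 |
Completion: P0=22  P1=11  P2=13  P3=2  P4=7

5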